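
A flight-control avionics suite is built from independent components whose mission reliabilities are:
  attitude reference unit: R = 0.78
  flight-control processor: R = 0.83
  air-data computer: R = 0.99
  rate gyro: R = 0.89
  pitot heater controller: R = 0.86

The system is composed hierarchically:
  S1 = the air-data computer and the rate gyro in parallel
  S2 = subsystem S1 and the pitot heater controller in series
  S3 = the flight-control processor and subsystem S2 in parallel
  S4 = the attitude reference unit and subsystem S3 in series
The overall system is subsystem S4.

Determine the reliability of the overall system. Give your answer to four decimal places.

Parallel (air-data computer and rate gyro): 1 − (1 − 0.990000)(1 − 0.890000) = 0.998900
Series ([0.998900] and pitot heater controller): 0.998900 × 0.860000 = 0.859054
Parallel (flight-control processor and [0.859054]): 1 − (1 − 0.830000)(1 − 0.859054) = 0.976039
Series (attitude reference unit and [0.976039]): 0.780000 × 0.976039 = 0.7613

0.7613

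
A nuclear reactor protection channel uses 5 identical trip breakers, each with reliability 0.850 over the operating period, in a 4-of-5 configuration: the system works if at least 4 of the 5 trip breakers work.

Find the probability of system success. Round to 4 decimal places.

R = Σ_{i=4}^{5} C(5,i) p^i (1−p)^{5−i} with p = 0.850
C(5,4)·0.850^4·0.150^1 = 0.391505
C(5,5)·0.850^5·0.150^0 = 0.443705
Sum = 0.8352

0.8352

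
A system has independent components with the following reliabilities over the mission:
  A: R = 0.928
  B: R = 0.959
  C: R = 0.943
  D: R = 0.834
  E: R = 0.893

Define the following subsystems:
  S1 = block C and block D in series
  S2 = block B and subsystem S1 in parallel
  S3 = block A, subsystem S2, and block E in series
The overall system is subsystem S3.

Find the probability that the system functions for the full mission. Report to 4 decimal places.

Series (C and D): 0.943000 × 0.834000 = 0.786462
Parallel (B and [0.786462]): 1 − (1 − 0.959000)(1 − 0.786462) = 0.991245
Series (A, [0.991245], and E): 0.928000 × 0.991245 × 0.893000 = 0.8214

0.8214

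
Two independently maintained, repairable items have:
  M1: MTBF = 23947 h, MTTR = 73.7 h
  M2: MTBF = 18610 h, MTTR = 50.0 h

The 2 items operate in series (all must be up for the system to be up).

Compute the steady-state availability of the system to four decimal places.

0.9943

A(M1) = MTBF/(MTBF+MTTR) = 23947/(23947+73.7) = 0.996932
A(M2) = MTBF/(MTBF+MTTR) = 18610/(18610+50.0) = 0.997320
Series availability: 0.996932 × 0.997320 = 0.9943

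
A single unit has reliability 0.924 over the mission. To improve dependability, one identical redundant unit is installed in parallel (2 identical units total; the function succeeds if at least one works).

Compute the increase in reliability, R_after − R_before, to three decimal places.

0.070

R_before = 0.924
R_after = 1 − (1 − 0.924)^2 = 0.994
ΔR = 0.994 − 0.924 = 0.070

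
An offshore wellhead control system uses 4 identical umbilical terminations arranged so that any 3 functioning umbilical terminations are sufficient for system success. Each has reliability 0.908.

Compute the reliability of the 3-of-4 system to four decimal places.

R = Σ_{i=3}^{4} C(4,i) p^i (1−p)^{4−i} with p = 0.908
C(4,3)·0.908^3·0.092^1 = 0.275490
C(4,4)·0.908^4·0.092^0 = 0.679741
Sum = 0.9552

0.9552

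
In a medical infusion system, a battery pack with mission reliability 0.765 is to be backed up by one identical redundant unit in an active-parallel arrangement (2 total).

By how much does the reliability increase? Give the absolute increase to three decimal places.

0.180

R_before = 0.765
R_after = 1 − (1 − 0.765)^2 = 0.945
ΔR = 0.945 − 0.765 = 0.180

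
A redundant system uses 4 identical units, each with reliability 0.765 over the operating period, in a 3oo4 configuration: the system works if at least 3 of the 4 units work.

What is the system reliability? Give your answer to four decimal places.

0.7633

R = Σ_{i=3}^{4} C(4,i) p^i (1−p)^{4−i} with p = 0.765
C(4,3)·0.765^3·0.235^1 = 0.420835
C(4,4)·0.765^4·0.235^0 = 0.342488
Sum = 0.7633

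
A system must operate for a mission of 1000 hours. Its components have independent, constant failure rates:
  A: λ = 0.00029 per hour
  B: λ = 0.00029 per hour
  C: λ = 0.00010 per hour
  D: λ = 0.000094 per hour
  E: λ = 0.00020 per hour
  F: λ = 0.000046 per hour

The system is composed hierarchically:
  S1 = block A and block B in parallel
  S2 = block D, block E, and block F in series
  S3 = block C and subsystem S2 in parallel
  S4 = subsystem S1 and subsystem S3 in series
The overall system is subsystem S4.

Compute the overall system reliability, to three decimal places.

0.911

R(A) = exp(−0.00029 × 1000) = 0.74826
R(B) = exp(−0.00029 × 1000) = 0.74826
R(C) = exp(−0.00010 × 1000) = 0.90484
R(D) = exp(−0.000094 × 1000) = 0.91028
R(E) = exp(−0.00020 × 1000) = 0.81873
R(F) = exp(−0.000046 × 1000) = 0.95504
Parallel (A and B): 1 − (1 − 0.74826)(1 − 0.74826) = 0.93663
Series (D, E, and F): 0.91028 × 0.81873 × 0.95504 = 0.71177
Parallel (C and [0.71177]): 1 − (1 − 0.90484)(1 − 0.71177) = 0.97257
Series ([0.93663] and [0.97257]): 0.93663 × 0.97257 = 0.911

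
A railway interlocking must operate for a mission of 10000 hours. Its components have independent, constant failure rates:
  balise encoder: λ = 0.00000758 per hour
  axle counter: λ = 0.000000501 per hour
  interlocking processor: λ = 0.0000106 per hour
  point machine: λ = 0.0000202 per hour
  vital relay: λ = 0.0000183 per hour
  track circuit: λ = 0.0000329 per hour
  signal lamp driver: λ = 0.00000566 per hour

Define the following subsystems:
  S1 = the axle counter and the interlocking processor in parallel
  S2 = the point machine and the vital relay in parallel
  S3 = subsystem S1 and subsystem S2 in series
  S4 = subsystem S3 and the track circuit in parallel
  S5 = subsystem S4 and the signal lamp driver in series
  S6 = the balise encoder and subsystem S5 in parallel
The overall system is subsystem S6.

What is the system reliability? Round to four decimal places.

0.9954

R(balise encoder) = exp(−0.00000758 × 10000) = 0.927002
R(axle counter) = exp(−0.000000501 × 10000) = 0.995003
R(interlocking processor) = exp(−0.0000106 × 10000) = 0.899425
R(point machine) = exp(−0.0000202 × 10000) = 0.817095
R(vital relay) = exp(−0.0000183 × 10000) = 0.832768
R(track circuit) = exp(−0.0000329 × 10000) = 0.719643
R(signal lamp driver) = exp(−0.00000566 × 10000) = 0.944972
Parallel (axle counter and interlocking processor): 1 − (1 − 0.995003)(1 − 0.899425) = 0.999497
Parallel (point machine and vital relay): 1 − (1 − 0.817095)(1 − 0.832768) = 0.969412
Series ([0.999497] and [0.969412]): 0.999497 × 0.969412 = 0.968924
Parallel ([0.968924] and track circuit): 1 − (1 − 0.968924)(1 − 0.719643) = 0.991288
Series ([0.991288] and signal lamp driver): 0.991288 × 0.944972 = 0.936739
Parallel (balise encoder and [0.936739]): 1 − (1 − 0.927002)(1 − 0.936739) = 0.9954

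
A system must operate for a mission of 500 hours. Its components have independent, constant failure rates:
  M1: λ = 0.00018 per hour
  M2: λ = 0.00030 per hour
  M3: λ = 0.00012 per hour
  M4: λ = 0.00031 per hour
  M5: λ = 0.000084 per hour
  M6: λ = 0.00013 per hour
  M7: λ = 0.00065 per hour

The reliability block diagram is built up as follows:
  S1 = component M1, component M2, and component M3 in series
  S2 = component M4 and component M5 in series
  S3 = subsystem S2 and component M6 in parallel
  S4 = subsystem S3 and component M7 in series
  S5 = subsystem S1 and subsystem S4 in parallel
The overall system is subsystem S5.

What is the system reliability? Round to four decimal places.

0.9260

R(M1) = exp(−0.00018 × 500) = 0.913931
R(M2) = exp(−0.00030 × 500) = 0.860708
R(M3) = exp(−0.00012 × 500) = 0.941765
R(M4) = exp(−0.00031 × 500) = 0.856415
R(M5) = exp(−0.000084 × 500) = 0.958870
R(M6) = exp(−0.00013 × 500) = 0.937067
R(M7) = exp(−0.00065 × 500) = 0.722527
Series (M1, M2, and M3): 0.913931 × 0.860708 × 0.941765 = 0.740818
Series (M4 and M5): 0.856415 × 0.958870 = 0.821191
Parallel ([0.821191] and M6): 1 − (1 − 0.821191)(1 − 0.937067) = 0.988747
Series ([0.988747] and M7): 0.988747 × 0.722527 = 0.714396
Parallel ([0.740818] and [0.714396]): 1 − (1 − 0.740818)(1 − 0.714396) = 0.9260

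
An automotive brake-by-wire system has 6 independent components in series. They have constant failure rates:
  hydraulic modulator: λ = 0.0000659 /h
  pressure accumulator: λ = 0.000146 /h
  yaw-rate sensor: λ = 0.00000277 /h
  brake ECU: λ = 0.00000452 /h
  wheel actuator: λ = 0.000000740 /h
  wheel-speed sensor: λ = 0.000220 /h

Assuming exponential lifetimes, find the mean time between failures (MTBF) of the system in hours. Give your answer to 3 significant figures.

2270

Series of exponential components: λ_sys = Σ λ_i
λ_sys = 0.0000659 + 0.000146 + 0.00000277 + 0.00000452 + 0.000000740 + 0.000220 = 4.3993e-04 /h
MTBF = 1 / λ_sys = 2270 h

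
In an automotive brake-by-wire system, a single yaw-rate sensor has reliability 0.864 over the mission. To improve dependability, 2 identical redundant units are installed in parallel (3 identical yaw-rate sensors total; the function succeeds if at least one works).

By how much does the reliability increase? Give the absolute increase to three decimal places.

R_before = 0.864
R_after = 1 − (1 − 0.864)^3 = 0.997
ΔR = 0.997 − 0.864 = 0.133

0.133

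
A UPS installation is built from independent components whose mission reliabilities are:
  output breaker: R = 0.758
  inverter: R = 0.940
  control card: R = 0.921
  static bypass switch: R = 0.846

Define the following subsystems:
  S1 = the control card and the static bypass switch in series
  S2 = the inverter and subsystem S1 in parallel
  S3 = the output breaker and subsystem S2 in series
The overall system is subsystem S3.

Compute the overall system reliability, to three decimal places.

0.748

Series (control card and static bypass switch): 0.92100 × 0.84600 = 0.77917
Parallel (inverter and [0.77917]): 1 − (1 − 0.94000)(1 − 0.77917) = 0.98675
Series (output breaker and [0.98675]): 0.75800 × 0.98675 = 0.748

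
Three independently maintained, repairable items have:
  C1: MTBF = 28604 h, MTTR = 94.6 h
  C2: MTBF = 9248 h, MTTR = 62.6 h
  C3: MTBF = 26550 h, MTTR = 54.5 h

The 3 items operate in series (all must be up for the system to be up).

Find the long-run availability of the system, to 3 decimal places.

0.988

A(C1) = MTBF/(MTBF+MTTR) = 28604/(28604+94.6) = 0.996704
A(C2) = MTBF/(MTBF+MTTR) = 9248/(9248+62.6) = 0.993276
A(C3) = MTBF/(MTBF+MTTR) = 26550/(26550+54.5) = 0.997951
Series availability: 0.996704 × 0.993276 × 0.997951 = 0.988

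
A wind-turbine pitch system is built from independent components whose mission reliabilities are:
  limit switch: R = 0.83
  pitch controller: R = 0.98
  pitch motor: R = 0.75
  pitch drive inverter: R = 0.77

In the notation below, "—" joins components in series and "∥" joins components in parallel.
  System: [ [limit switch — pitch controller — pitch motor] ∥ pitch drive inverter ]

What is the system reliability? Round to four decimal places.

Series (limit switch, pitch controller, and pitch motor): 0.830000 × 0.980000 × 0.750000 = 0.610050
Parallel ([0.610050] and pitch drive inverter): 1 − (1 − 0.610050)(1 − 0.770000) = 0.9103

0.9103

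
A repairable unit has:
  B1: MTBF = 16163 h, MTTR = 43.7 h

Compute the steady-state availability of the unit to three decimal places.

0.997

A(B1) = MTBF/(MTBF+MTTR) = 16163/(16163+43.7) = 0.997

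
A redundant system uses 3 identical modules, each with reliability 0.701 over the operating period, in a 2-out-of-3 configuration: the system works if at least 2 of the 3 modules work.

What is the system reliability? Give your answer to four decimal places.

R = Σ_{i=2}^{3} C(3,i) p^i (1−p)^{3−i} with p = 0.701
C(3,2)·0.701^2·0.299^1 = 0.440787
C(3,3)·0.701^3·0.299^0 = 0.344472
Sum = 0.7853

0.7853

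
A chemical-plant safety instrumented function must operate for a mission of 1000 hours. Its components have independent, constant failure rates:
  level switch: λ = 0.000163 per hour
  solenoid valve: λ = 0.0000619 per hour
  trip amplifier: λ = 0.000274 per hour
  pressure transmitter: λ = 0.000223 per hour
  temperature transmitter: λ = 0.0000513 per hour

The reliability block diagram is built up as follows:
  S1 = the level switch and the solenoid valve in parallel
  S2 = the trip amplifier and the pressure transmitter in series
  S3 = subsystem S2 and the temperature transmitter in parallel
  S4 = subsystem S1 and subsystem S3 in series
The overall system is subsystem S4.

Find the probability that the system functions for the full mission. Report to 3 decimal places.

0.972

R(level switch) = exp(−0.000163 × 1000) = 0.84959
R(solenoid valve) = exp(−0.0000619 × 1000) = 0.93998
R(trip amplifier) = exp(−0.000274 × 1000) = 0.76033
R(pressure transmitter) = exp(−0.000223 × 1000) = 0.80011
R(temperature transmitter) = exp(−0.0000513 × 1000) = 0.94999
Parallel (level switch and solenoid valve): 1 − (1 − 0.84959)(1 − 0.93998) = 0.99097
Series (trip amplifier and pressure transmitter): 0.76033 × 0.80011 = 0.60835
Parallel ([0.60835] and temperature transmitter): 1 − (1 − 0.60835)(1 − 0.94999) = 0.98041
Series ([0.99097] and [0.98041]): 0.99097 × 0.98041 = 0.972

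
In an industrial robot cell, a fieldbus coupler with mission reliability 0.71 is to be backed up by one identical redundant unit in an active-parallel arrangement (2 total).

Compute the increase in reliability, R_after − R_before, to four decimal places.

R_before = 0.71
R_after = 1 − (1 − 0.71)^2 = 0.9159
ΔR = 0.9159 − 0.71 = 0.2059

0.2059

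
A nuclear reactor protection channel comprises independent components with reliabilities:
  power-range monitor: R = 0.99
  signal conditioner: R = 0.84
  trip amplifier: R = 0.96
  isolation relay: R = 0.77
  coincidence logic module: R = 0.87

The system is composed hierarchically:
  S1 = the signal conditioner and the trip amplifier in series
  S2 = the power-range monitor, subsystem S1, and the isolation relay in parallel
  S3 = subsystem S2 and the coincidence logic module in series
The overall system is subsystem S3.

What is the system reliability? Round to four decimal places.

0.8696

Series (signal conditioner and trip amplifier): 0.840000 × 0.960000 = 0.806400
Parallel (power-range monitor, [0.806400], and isolation relay): 1 − (1 − 0.990000)(1 − 0.806400)(1 − 0.770000) = 0.999555
Series ([0.999555] and coincidence logic module): 0.999555 × 0.870000 = 0.8696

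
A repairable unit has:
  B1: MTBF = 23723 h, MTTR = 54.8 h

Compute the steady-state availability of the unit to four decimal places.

0.9977

A(B1) = MTBF/(MTBF+MTTR) = 23723/(23723+54.8) = 0.9977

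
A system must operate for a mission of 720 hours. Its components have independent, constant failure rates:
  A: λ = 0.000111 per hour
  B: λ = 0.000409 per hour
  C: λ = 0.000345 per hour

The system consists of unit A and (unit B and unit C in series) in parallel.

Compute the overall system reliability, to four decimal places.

R(A) = exp(−0.000111 × 720) = 0.923190
R(B) = exp(−0.000409 × 720) = 0.744919
R(C) = exp(−0.000345 × 720) = 0.780048
Series (B and C): 0.744919 × 0.780048 = 0.581073
Parallel (A and [0.581073]): 1 − (1 − 0.923190)(1 − 0.581073) = 0.9678

0.9678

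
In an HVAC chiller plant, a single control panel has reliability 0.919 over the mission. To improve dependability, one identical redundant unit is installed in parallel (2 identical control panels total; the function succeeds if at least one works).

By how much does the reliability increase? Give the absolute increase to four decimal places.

R_before = 0.919
R_after = 1 − (1 − 0.919)^2 = 0.9934
ΔR = 0.9934 − 0.919 = 0.0744

0.0744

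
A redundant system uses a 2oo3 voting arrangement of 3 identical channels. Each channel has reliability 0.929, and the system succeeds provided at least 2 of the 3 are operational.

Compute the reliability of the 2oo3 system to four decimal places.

0.9856

R = Σ_{i=2}^{3} C(3,i) p^i (1−p)^{3−i} with p = 0.929
C(3,2)·0.929^2·0.071^1 = 0.183828
C(3,3)·0.929^3·0.071^0 = 0.801765
Sum = 0.9856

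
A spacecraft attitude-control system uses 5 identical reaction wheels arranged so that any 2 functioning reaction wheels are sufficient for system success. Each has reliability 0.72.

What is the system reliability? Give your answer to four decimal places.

0.9762

R = Σ_{i=2}^{5} C(5,i) p^i (1−p)^{5−i} with p = 0.72
C(5,2)·0.72^2·0.28^3 = 0.113799
C(5,3)·0.72^3·0.28^2 = 0.292626
C(5,4)·0.72^4·0.28^1 = 0.376234
C(5,5)·0.72^5·0.28^0 = 0.193492
Sum = 0.9762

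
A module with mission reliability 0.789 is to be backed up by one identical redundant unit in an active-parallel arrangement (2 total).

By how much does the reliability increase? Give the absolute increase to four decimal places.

R_before = 0.789
R_after = 1 − (1 − 0.789)^2 = 0.9555
ΔR = 0.9555 − 0.789 = 0.1665

0.1665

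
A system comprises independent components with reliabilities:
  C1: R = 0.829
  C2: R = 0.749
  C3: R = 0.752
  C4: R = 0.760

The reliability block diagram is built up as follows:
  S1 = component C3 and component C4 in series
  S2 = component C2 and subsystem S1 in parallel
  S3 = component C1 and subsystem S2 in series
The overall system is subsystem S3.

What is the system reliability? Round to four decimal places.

0.7398

Series (C3 and C4): 0.752000 × 0.760000 = 0.571520
Parallel (C2 and [0.571520]): 1 − (1 − 0.749000)(1 − 0.571520) = 0.892452
Series (C1 and [0.892452]): 0.829000 × 0.892452 = 0.7398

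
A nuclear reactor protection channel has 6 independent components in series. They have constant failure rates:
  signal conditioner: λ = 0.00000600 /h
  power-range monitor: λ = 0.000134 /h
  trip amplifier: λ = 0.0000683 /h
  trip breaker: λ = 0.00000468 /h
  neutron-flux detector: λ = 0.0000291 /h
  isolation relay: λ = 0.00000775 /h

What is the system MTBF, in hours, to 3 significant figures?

4000

Series of exponential components: λ_sys = Σ λ_i
λ_sys = 0.00000600 + 0.000134 + 0.0000683 + 0.00000468 + 0.0000291 + 0.00000775 = 2.4983e-04 /h
MTBF = 1 / λ_sys = 4000 h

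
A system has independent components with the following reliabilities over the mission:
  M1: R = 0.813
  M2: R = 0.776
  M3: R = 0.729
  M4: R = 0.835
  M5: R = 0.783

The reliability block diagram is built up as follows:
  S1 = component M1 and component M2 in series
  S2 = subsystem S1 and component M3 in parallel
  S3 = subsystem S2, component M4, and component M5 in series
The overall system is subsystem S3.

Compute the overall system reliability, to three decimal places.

Series (M1 and M2): 0.81300 × 0.77600 = 0.63089
Parallel ([0.63089] and M3): 1 − (1 − 0.63089)(1 − 0.72900) = 0.89997
Series ([0.89997], M4, and M5): 0.89997 × 0.83500 × 0.78300 = 0.588

0.588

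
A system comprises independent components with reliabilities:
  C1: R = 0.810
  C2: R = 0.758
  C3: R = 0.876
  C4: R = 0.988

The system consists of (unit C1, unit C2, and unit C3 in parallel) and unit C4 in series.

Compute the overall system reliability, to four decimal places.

0.9824

Parallel (C1, C2, and C3): 1 − (1 − 0.810000)(1 − 0.758000)(1 − 0.876000) = 0.994298
Series ([0.994298] and C4): 0.994298 × 0.988000 = 0.9824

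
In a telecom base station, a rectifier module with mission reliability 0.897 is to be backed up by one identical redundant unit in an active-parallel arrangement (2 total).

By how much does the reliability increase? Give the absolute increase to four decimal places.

0.0924

R_before = 0.897
R_after = 1 − (1 − 0.897)^2 = 0.9894
ΔR = 0.9894 − 0.897 = 0.0924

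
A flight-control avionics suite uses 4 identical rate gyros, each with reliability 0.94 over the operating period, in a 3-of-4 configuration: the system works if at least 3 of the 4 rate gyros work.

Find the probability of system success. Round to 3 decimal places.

R = Σ_{i=3}^{4} C(4,i) p^i (1−p)^{4−i} with p = 0.94
C(4,3)·0.94^3·0.06^1 = 0.19934
C(4,4)·0.94^4·0.06^0 = 0.78075
Sum = 0.980

0.980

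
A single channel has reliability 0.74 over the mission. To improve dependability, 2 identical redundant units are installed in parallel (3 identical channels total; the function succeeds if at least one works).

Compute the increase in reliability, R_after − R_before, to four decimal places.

R_before = 0.74
R_after = 1 − (1 − 0.74)^3 = 0.9824
ΔR = 0.9824 − 0.74 = 0.2424

0.2424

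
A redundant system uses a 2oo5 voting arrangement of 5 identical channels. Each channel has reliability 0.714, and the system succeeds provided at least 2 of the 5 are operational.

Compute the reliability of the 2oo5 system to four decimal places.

R = Σ_{i=2}^{5} C(5,i) p^i (1−p)^{5−i} with p = 0.714
C(5,2)·0.714^2·0.286^3 = 0.119260
C(5,3)·0.714^3·0.286^2 = 0.297733
C(5,4)·0.714^4·0.286^1 = 0.371646
C(5,5)·0.714^5·0.286^0 = 0.185563
Sum = 0.9742

0.9742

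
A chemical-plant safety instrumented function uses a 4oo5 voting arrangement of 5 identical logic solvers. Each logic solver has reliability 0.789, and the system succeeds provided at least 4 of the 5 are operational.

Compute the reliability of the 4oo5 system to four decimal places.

R = Σ_{i=4}^{5} C(5,i) p^i (1−p)^{5−i} with p = 0.789
C(5,4)·0.789^4·0.211^1 = 0.408847
C(5,5)·0.789^5·0.211^0 = 0.305763
Sum = 0.7146

0.7146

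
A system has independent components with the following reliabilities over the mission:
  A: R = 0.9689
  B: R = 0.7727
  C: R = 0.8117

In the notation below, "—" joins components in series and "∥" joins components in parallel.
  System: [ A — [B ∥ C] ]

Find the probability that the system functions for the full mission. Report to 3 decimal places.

Parallel (B and C): 1 − (1 − 0.77270)(1 − 0.81170) = 0.95720
Series (A and [0.95720]): 0.96890 × 0.95720 = 0.927

0.927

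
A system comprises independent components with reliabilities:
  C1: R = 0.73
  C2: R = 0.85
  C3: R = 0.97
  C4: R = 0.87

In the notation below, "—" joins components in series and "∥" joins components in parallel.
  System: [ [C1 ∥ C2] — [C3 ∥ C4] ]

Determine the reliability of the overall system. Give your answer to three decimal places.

0.956

Parallel (C1 and C2): 1 − (1 − 0.73000)(1 − 0.85000) = 0.95950
Parallel (C3 and C4): 1 − (1 − 0.97000)(1 − 0.87000) = 0.99610
Series ([0.95950] and [0.99610]): 0.95950 × 0.99610 = 0.956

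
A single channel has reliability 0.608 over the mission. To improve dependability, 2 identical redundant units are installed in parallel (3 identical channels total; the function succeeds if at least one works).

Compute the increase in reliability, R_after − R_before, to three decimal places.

0.332

R_before = 0.608
R_after = 1 − (1 − 0.608)^3 = 0.940
ΔR = 0.940 − 0.608 = 0.332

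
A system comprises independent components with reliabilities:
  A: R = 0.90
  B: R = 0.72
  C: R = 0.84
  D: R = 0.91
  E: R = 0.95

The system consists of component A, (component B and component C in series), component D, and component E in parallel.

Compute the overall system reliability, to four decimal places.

0.9998

Series (B and C): 0.720000 × 0.840000 = 0.604800
Parallel (A, [0.604800], D, and E): 1 − (1 − 0.900000)(1 − 0.604800)(1 − 0.910000)(1 − 0.950000) = 0.9998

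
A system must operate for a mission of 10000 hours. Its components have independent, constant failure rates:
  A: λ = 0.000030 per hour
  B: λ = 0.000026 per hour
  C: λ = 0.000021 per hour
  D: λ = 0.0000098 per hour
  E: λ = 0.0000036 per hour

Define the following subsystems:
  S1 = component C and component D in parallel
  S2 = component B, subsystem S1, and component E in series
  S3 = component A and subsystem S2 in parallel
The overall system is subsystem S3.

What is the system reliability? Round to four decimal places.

0.9302

R(A) = exp(−0.000030 × 10000) = 0.740818
R(B) = exp(−0.000026 × 10000) = 0.771052
R(C) = exp(−0.000021 × 10000) = 0.810584
R(D) = exp(−0.0000098 × 10000) = 0.906649
R(E) = exp(−0.0000036 × 10000) = 0.964640
Parallel (C and D): 1 − (1 − 0.810584)(1 − 0.906649) = 0.982318
Series (B, [0.982318], and E): 0.771052 × 0.982318 × 0.964640 = 0.730636
Parallel (A and [0.730636]): 1 − (1 − 0.740818)(1 − 0.730636) = 0.9302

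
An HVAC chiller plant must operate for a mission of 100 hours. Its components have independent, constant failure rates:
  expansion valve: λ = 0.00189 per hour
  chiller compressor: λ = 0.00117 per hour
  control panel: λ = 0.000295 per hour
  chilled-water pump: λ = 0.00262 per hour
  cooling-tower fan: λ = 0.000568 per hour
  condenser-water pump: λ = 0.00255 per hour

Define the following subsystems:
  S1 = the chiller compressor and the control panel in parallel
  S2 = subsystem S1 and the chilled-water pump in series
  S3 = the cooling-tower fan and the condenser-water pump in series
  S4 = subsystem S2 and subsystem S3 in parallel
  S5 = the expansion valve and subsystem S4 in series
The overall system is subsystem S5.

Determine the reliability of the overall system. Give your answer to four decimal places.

R(expansion valve) = exp(−0.00189 × 100) = 0.827787
R(chiller compressor) = exp(−0.00117 × 100) = 0.889585
R(control panel) = exp(−0.000295 × 100) = 0.970931
R(chilled-water pump) = exp(−0.00262 × 100) = 0.769511
R(cooling-tower fan) = exp(−0.000568 × 100) = 0.944783
R(condenser-water pump) = exp(−0.00255 × 100) = 0.774916
Parallel (chiller compressor and control panel): 1 − (1 − 0.889585)(1 − 0.970931) = 0.996790
Series ([0.996790] and chilled-water pump): 0.996790 × 0.769511 = 0.767041
Series (cooling-tower fan and condenser-water pump): 0.944783 × 0.774916 = 0.732127
Parallel ([0.767041] and [0.732127]): 1 − (1 − 0.767041)(1 − 0.732127) = 0.937597
Series (expansion valve and [0.937597]): 0.827787 × 0.937597 = 0.7761

0.7761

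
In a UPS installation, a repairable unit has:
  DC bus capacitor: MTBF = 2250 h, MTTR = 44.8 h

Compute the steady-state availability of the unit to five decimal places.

0.98048

A(DC bus capacitor) = MTBF/(MTBF+MTTR) = 2250/(2250+44.8) = 0.98048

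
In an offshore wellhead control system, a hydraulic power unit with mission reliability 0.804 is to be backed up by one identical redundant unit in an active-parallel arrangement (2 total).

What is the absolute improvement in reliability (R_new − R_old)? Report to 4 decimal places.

0.1576

R_before = 0.804
R_after = 1 − (1 − 0.804)^2 = 0.9616
ΔR = 0.9616 − 0.804 = 0.1576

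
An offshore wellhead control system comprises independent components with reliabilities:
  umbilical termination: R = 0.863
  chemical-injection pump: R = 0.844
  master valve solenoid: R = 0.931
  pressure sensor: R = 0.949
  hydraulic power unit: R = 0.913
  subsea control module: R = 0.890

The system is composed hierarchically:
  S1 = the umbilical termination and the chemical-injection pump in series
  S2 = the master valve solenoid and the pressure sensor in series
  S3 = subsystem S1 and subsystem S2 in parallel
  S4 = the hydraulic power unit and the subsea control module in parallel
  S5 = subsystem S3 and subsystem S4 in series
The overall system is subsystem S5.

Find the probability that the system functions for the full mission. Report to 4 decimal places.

0.9591

Series (umbilical termination and chemical-injection pump): 0.863000 × 0.844000 = 0.728372
Series (master valve solenoid and pressure sensor): 0.931000 × 0.949000 = 0.883519
Parallel ([0.728372] and [0.883519]): 1 − (1 − 0.728372)(1 − 0.883519) = 0.968360
Parallel (hydraulic power unit and subsea control module): 1 − (1 − 0.913000)(1 − 0.890000) = 0.990430
Series ([0.968360] and [0.990430]): 0.968360 × 0.990430 = 0.9591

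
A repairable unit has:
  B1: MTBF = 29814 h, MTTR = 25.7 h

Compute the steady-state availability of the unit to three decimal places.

A(B1) = MTBF/(MTBF+MTTR) = 29814/(29814+25.7) = 0.999

0.999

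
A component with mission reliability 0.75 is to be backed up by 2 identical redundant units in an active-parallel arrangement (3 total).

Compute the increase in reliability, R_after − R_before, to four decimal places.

0.2344

R_before = 0.75
R_after = 1 − (1 − 0.75)^3 = 0.9844
ΔR = 0.9844 − 0.75 = 0.2344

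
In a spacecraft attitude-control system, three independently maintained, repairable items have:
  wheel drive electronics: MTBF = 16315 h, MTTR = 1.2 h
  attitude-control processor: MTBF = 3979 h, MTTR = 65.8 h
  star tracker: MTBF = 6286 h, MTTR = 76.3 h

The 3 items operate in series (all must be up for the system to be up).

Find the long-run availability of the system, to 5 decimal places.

A(wheel drive electronics) = MTBF/(MTBF+MTTR) = 16315/(16315+1.2) = 0.999926
A(attitude-control processor) = MTBF/(MTBF+MTTR) = 3979/(3979+65.8) = 0.983732
A(star tracker) = MTBF/(MTBF+MTTR) = 6286/(6286+76.3) = 0.988007
Series availability: 0.999926 × 0.983732 × 0.988007 = 0.97186

0.97186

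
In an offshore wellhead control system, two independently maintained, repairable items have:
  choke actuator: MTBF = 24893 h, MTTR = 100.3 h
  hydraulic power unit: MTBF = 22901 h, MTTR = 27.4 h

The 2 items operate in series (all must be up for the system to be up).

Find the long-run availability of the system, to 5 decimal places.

A(choke actuator) = MTBF/(MTBF+MTTR) = 24893/(24893+100.3) = 0.995987
A(hydraulic power unit) = MTBF/(MTBF+MTTR) = 22901/(22901+27.4) = 0.998805
Series availability: 0.995987 × 0.998805 = 0.99480

0.99480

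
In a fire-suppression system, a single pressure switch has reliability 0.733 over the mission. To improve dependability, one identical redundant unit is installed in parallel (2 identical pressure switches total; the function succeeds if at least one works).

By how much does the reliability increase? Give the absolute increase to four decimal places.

0.1957

R_before = 0.733
R_after = 1 − (1 − 0.733)^2 = 0.9287
ΔR = 0.9287 − 0.733 = 0.1957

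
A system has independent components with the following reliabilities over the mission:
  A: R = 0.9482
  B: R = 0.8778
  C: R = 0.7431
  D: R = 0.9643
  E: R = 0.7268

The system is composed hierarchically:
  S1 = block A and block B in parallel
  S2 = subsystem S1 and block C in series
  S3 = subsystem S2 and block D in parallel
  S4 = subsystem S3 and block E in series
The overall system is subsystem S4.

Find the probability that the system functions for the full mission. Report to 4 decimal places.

0.7200

Parallel (A and B): 1 − (1 − 0.948200)(1 − 0.877800) = 0.993670
Series ([0.993670] and C): 0.993670 × 0.743100 = 0.738396
Parallel ([0.738396] and D): 1 − (1 − 0.738396)(1 − 0.964300) = 0.990661
Series ([0.990661] and E): 0.990661 × 0.726800 = 0.7200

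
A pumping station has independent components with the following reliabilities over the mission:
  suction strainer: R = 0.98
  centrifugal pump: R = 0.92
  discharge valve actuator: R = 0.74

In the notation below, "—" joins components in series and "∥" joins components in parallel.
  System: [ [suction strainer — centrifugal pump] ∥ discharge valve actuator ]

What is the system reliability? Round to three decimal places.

Series (suction strainer and centrifugal pump): 0.98000 × 0.92000 = 0.90160
Parallel ([0.90160] and discharge valve actuator): 1 − (1 − 0.90160)(1 − 0.74000) = 0.974

0.974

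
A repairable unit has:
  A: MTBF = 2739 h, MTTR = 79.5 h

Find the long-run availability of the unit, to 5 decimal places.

0.97179

A(A) = MTBF/(MTBF+MTTR) = 2739/(2739+79.5) = 0.97179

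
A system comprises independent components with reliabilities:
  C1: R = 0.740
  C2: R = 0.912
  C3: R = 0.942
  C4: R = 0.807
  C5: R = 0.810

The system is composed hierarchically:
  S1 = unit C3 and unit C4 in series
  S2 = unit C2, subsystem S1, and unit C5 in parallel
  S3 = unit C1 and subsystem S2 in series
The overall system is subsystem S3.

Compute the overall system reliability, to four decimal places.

0.7370

Series (C3 and C4): 0.942000 × 0.807000 = 0.760194
Parallel (C2, [0.760194], and C5): 1 − (1 − 0.912000)(1 − 0.760194)(1 − 0.810000) = 0.995990
Series (C1 and [0.995990]): 0.740000 × 0.995990 = 0.7370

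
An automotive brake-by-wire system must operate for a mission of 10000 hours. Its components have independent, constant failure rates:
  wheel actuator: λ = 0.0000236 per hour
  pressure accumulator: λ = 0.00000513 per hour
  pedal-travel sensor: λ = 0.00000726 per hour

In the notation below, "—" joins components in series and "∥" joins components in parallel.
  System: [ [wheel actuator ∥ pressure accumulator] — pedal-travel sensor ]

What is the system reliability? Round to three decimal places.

R(wheel actuator) = exp(−0.0000236 × 10000) = 0.78978
R(pressure accumulator) = exp(−0.00000513 × 10000) = 0.94999
R(pedal-travel sensor) = exp(−0.00000726 × 10000) = 0.92997
Parallel (wheel actuator and pressure accumulator): 1 − (1 − 0.78978)(1 − 0.94999) = 0.98949
Series ([0.98949] and pedal-travel sensor): 0.98949 × 0.92997 = 0.920

0.920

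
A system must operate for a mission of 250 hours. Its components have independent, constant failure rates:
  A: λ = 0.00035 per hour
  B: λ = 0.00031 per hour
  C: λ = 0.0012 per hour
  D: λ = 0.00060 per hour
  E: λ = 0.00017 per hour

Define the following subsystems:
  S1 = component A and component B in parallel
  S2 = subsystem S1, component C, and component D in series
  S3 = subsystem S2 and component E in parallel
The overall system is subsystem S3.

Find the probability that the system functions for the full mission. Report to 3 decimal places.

R(A) = exp(−0.00035 × 250) = 0.91622
R(B) = exp(−0.00031 × 250) = 0.92543
R(C) = exp(−0.0012 × 250) = 0.74082
R(D) = exp(−0.00060 × 250) = 0.86071
R(E) = exp(−0.00017 × 250) = 0.95839
Parallel (A and B): 1 − (1 − 0.91622)(1 − 0.92543) = 0.99375
Series ([0.99375], C, and D): 0.99375 × 0.74082 × 0.86071 = 0.63365
Parallel ([0.63365] and E): 1 − (1 − 0.63365)(1 − 0.95839) = 0.985

0.985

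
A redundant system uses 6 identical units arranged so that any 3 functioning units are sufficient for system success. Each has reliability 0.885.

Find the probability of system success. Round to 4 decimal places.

R = Σ_{i=3}^{6} C(6,i) p^i (1−p)^{6−i} with p = 0.885
C(6,3)·0.885^3·0.115^3 = 0.021084
C(6,4)·0.885^4·0.115^2 = 0.121691
C(6,5)·0.885^5·0.115^1 = 0.374598
C(6,6)·0.885^6·0.115^0 = 0.480463
Sum = 0.9978

0.9978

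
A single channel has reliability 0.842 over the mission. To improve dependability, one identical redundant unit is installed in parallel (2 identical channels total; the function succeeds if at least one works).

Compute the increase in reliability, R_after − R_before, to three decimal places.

0.133

R_before = 0.842
R_after = 1 − (1 − 0.842)^2 = 0.975
ΔR = 0.975 − 0.842 = 0.133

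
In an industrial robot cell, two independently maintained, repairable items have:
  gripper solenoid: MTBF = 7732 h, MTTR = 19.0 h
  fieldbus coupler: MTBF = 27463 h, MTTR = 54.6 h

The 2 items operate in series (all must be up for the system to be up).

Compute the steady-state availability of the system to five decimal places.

A(gripper solenoid) = MTBF/(MTBF+MTTR) = 7732/(7732+19.0) = 0.997549
A(fieldbus coupler) = MTBF/(MTBF+MTTR) = 27463/(27463+54.6) = 0.998016
Series availability: 0.997549 × 0.998016 = 0.99557

0.99557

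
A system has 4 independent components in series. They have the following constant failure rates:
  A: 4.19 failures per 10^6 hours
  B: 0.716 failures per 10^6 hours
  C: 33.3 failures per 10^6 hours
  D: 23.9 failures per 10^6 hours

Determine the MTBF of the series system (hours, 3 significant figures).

Series of exponential components: λ_sys = Σ λ_i
λ_sys = 0.00000419 + 0.000000716 + 0.0000333 + 0.0000239 = 6.2106e-05 /h
MTBF = 1 / λ_sys = 16100 h

16100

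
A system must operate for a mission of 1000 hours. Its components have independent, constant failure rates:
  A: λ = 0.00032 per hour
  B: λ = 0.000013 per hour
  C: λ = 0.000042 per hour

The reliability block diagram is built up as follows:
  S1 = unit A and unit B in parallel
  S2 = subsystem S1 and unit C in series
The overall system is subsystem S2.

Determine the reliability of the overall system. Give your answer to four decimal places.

R(A) = exp(−0.00032 × 1000) = 0.726149
R(B) = exp(−0.000013 × 1000) = 0.987084
R(C) = exp(−0.000042 × 1000) = 0.958870
Parallel (A and B): 1 − (1 − 0.726149)(1 − 0.987084) = 0.996463
Series ([0.996463] and C): 0.996463 × 0.958870 = 0.9555

0.9555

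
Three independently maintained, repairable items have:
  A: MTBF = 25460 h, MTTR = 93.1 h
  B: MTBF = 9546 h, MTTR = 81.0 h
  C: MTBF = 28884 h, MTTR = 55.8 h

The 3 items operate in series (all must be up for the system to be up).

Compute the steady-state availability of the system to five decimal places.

0.98607

A(A) = MTBF/(MTBF+MTTR) = 25460/(25460+93.1) = 0.996357
A(B) = MTBF/(MTBF+MTTR) = 9546/(9546+81.0) = 0.991586
A(C) = MTBF/(MTBF+MTTR) = 28884/(28884+55.8) = 0.998072
Series availability: 0.996357 × 0.991586 × 0.998072 = 0.98607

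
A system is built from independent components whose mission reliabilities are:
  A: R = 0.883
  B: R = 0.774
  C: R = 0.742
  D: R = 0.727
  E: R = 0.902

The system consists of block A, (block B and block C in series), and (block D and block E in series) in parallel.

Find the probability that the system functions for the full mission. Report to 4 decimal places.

Series (B and C): 0.774000 × 0.742000 = 0.574308
Series (D and E): 0.727000 × 0.902000 = 0.655754
Parallel (A, [0.574308], and [0.655754]): 1 − (1 − 0.883000)(1 − 0.574308)(1 − 0.655754) = 0.9829

0.9829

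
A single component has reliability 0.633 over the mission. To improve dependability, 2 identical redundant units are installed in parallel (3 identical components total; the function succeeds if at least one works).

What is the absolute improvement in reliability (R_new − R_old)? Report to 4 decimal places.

0.3176

R_before = 0.633
R_after = 1 − (1 − 0.633)^3 = 0.9506
ΔR = 0.9506 − 0.633 = 0.3176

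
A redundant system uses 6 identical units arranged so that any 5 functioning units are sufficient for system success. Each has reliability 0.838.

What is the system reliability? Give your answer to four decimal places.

0.7480

R = Σ_{i=5}^{6} C(6,i) p^i (1−p)^{6−i} with p = 0.838
C(6,5)·0.838^5·0.162^1 = 0.401686
C(6,6)·0.838^6·0.162^0 = 0.346309
Sum = 0.7480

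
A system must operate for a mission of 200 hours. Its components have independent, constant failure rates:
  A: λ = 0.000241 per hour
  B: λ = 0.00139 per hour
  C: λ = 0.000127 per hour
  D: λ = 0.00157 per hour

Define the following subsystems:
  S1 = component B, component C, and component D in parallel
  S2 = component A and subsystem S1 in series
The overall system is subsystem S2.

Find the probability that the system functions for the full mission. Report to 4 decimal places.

0.9514

R(A) = exp(−0.000241 × 200) = 0.952943
R(B) = exp(−0.00139 × 200) = 0.757297
R(C) = exp(−0.000127 × 200) = 0.974920
R(D) = exp(−0.00157 × 200) = 0.730519
Parallel (B, C, and D): 1 − (1 − 0.757297)(1 − 0.974920)(1 − 0.730519) = 0.998360
Series (A and [0.998360]): 0.952943 × 0.998360 = 0.9514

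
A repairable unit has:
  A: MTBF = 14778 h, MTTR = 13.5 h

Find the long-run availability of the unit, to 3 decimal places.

A(A) = MTBF/(MTBF+MTTR) = 14778/(14778+13.5) = 0.999

0.999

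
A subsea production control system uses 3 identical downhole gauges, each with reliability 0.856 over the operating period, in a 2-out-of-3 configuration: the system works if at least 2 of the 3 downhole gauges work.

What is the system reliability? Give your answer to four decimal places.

0.9438

R = Σ_{i=2}^{3} C(3,i) p^i (1−p)^{3−i} with p = 0.856
C(3,2)·0.856^2·0.144^1 = 0.316542
C(3,3)·0.856^3·0.144^0 = 0.627222
Sum = 0.9438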